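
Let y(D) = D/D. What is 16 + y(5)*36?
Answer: 52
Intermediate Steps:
y(D) = 1
16 + y(5)*36 = 16 + 1*36 = 16 + 36 = 52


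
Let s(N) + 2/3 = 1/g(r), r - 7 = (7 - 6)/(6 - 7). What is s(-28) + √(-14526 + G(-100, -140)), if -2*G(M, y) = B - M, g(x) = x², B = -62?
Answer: -23/36 + I*√14545 ≈ -0.63889 + 120.6*I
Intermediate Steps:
r = 6 (r = 7 + (7 - 6)/(6 - 7) = 7 + 1/(-1) = 7 + 1*(-1) = 7 - 1 = 6)
s(N) = -23/36 (s(N) = -⅔ + 1/(6²) = -⅔ + 1/36 = -23/36)
G(M, y) = 31 + M/2 (G(M, y) = -(-62 - M)/2 = 31 + M/2)
s(-28) + √(-14526 + G(-100, -140)) = -23/36 + √(-14526 + (31 + (½)*(-100))) = -23/36 + √(-14526 + (31 - 50)) = -23/36 + √(-14526 - 19) = -23/36 + √(-14545) = -23/36 + I*√14545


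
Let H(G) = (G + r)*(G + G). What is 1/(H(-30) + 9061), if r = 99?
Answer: 1/4921 ≈ 0.00020321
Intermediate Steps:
H(G) = 2*G*(99 + G) (H(G) = (G + 99)*(G + G) = (99 + G)*(2*G) = 2*G*(99 + G))
1/(H(-30) + 9061) = 1/(2*(-30)*(99 - 30) + 9061) = 1/(2*(-30)*69 + 9061) = 1/(-4140 + 9061) = 1/4921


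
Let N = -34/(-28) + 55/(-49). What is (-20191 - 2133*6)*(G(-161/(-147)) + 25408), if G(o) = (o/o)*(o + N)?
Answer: -246437759689/294 ≈ -8.3822e+8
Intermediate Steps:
N = 9/98 (N = -34*(-1/28) + 55*(-1/49) = 17/14 - 55/49 = 9/98 ≈ 0.091837)
G(o) = 9/98 + o (G(o) = (o/o)*(o + 9/98) = 1*(9/98 + o) = 9/98 + o)
(-20191 - 2133*6)*(G(-161/(-147)) + 25408) = (-20191 - 2133*6)*((9/98 - 161/(-147)) + 25408) = (-20191 - 12798)*((9/98 - 161*(-1/147)) + 25408) = -32989*((9/98 + 23/21) + 25408) = -32989*(349/294 + 25408) = -32989*7470301/294 = -246437759689/294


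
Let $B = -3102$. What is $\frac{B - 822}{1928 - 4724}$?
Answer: $\frac{327}{233} \approx 1.4034$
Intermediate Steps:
$\frac{B - 822}{1928 - 4724} = \frac{-3102 - 822}{1928 - 4724} = - \frac{3924}{-2796} = \left(-3924\right) \left(- \frac{1}{2796}\right) = \frac{327}{233}$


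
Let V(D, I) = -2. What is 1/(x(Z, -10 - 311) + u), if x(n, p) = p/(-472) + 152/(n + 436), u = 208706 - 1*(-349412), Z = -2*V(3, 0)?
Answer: 25960/14488769903 ≈ 1.7917e-6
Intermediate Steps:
Z = 4 (Z = -2*(-2) = 4)
u = 558118 (u = 208706 + 349412 = 558118)
x(n, p) = 152/(436 + n) - p/472 (x(n, p) = p*(-1/472) + 152/(436 + n) = -p/472 + 152/(436 + n) = 152/(436 + n) - p/472)
1/(x(Z, -10 - 311) + u) = 1/((71744 - 436*(-10 - 311) - 1*4*(-10 - 311))/(472*(436 + 4)) + 558118) = 1/((1/472)*(71744 - 436*(-321) - 1*4*(-321))/440 + 558118) = 1/((1/472)*(1/440)*(71744 + 139956 + 1284) + 558118) = 1/((1/472)*(1/440)*212984 + 558118) = 1/(26623/25960 + 558118) = 1/(14488769903/25960) = 25960/14488769903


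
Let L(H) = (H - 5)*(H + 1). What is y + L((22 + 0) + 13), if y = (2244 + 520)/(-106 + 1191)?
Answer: 1174564/1085 ≈ 1082.5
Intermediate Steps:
L(H) = (1 + H)*(-5 + H) (L(H) = (-5 + H)*(1 + H) = (1 + H)*(-5 + H))
y = 2764/1085 ≈ 2.5475
y + L((22 + 0) + 13) = 2764/1085 + (-5 + ((22 + 0) + 13)² - 4*((22 + 0) + 13)) = 2764/1085 + (-5 + (22 + 13)² - 4*(22 + 13)) = 2764/1085 + (-5 + 35² - 4*35) = 2764/1085 + (-5 + 1225 - 140) = 2764/1085 + 1080 = 1174564/1085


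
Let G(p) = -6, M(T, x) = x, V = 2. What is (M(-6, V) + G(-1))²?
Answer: 16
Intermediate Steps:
(M(-6, V) + G(-1))² = (2 - 6)² = (-4)² = 16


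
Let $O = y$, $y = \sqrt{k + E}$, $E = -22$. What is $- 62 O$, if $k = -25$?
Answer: $- 62 i \sqrt{47} \approx - 425.05 i$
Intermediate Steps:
$y = i \sqrt{47}$ ($y = \sqrt{-25 - 22} = \sqrt{-47} = i \sqrt{47} \approx 6.8557 i$)
$O = i \sqrt{47} \approx 6.8557 i$
$- 62 O = - 62 i \sqrt{47}$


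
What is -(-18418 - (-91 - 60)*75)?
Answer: 7093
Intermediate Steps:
-(-18418 - (-91 - 60)*75) = -(-18418 - (-151)*75) = -(-18418 - 1*(-11325)) = -(-18418 + 11325) = -1*(-7093) = 7093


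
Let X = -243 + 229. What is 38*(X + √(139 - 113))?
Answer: -532 + 38*√26 ≈ -338.24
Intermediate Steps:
X = -14
38*(X + √(139 - 113)) = 38*(-14 + √(139 - 113)) = 38*(-14 + √26) = -532 + 38*√26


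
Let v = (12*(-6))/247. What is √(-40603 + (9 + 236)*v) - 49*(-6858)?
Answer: 336042 + I*√2481505507/247 ≈ 3.3604e+5 + 201.68*I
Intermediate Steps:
v = -72/247 (v = -72*1/247 = -72/247 ≈ -0.29150)
√(-40603 + (9 + 236)*v) - 49*(-6858) = √(-40603 + (9 + 236)*(-72/247)) - 49*(-6858) = √(-40603 + 245*(-72/247)) + 336042 = √(-40603 - 17640/247) + 336042 = √(-10046581/247) + 336042 = I*√2481505507/247 + 336042 = 336042 + I*√2481505507/247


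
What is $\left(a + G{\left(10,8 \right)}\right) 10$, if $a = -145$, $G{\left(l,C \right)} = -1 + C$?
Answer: $-1380$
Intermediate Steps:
$\left(a + G{\left(10,8 \right)}\right) 10 = \left(-145 + \left(-1 + 8\right)\right) 10 = \left(-145 + 7\right) 10 = \left(-138\right) 10 = -1380$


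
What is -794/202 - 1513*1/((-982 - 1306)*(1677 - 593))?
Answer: -984483411/250499392 ≈ -3.9301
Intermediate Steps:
-794/202 - 1513*1/((-982 - 1306)*(1677 - 593)) = -794*1/202 - 1513/(1084*(-2288)) = -397/101 - 1513/(-2480192) = -397/101 - 1513*(-1/2480192) = -397/101 + 1513/2480192 = -984483411/250499392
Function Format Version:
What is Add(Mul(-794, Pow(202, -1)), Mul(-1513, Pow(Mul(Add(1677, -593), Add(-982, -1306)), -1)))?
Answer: Rational(-984483411, 250499392) ≈ -3.9301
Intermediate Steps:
Add(Mul(-794, Pow(202, -1)), Mul(-1513, Pow(Mul(Add(1677, -593), Add(-982, -1306)), -1))) = Add(Mul(-794, Rational(1, 202)), Mul(-1513, Pow(Mul(1084, -2288), -1))) = Add(Rational(-397, 101), Mul(-1513, Pow(-2480192, -1))) = Add(Rational(-397, 101), Mul(-1513, Rational(-1, 2480192))) = Add(Rational(-397, 101), Rational(1513, 2480192)) = Rational(-984483411, 250499392)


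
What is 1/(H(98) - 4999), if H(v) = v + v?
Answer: -1/4803 ≈ -0.00020820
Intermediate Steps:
H(v) = 2*v
1/(H(98) - 4999) = 1/(2*98 - 4999) = 1/(196 - 4999) = 1/(-4803) = -1/4803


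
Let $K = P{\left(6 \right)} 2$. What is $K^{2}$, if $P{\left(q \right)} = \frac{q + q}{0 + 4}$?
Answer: $36$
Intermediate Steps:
$P{\left(q \right)} = \frac{q}{2}$ ($P{\left(q \right)} = \frac{2 q}{4} = 2 q \frac{1}{4} = \frac{q}{2}$)
$K = 6$ ($K = \frac{1}{2} \cdot 6 \cdot 2 = 3 \cdot 2 = 6$)
$K^{2} = 6^{2} = 36$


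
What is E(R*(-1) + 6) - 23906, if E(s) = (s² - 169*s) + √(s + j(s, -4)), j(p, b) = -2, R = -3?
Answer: -25346 + √7 ≈ -25343.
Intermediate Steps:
E(s) = s² + √(-2 + s) - 169*s (E(s) = (s² - 169*s) + √(s - 2) = (s² - 169*s) + √(-2 + s) = s² + √(-2 + s) - 169*s)
E(R*(-1) + 6) - 23906 = ((-3*(-1) + 6)² + √(-2 + (-3*(-1) + 6)) - 169*(-3*(-1) + 6)) - 23906 = ((3 + 6)² + √(-2 + (3 + 6)) - 169*(3 + 6)) - 23906 = (9² + √(-2 + 9) - 169*9) - 23906 = (81 + √7 - 1521) - 23906 = (-1440 + √7) - 23906 = -25346 + √7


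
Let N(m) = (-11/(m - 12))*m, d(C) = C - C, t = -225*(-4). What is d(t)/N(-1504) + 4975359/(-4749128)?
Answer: -4975359/4749128 ≈ -1.0476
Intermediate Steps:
t = 900
d(C) = 0
N(m) = -11*m/(-12 + m) (N(m) = (-11/(-12 + m))*m = -11*m/(-12 + m))
d(t)/N(-1504) + 4975359/(-4749128) = 0/((-11*(-1504)/(-12 - 1504))) + 4975359/(-4749128) = 0/((-11*(-1504)/(-1516))) + 4975359*(-1/4749128) = 0/((-11*(-1504)*(-1/1516))) - 4975359/4749128 = 0/(-4136/379) - 4975359/4749128 = 0*(-379/4136) - 4975359/4749128 = 0 - 4975359/4749128 = -4975359/4749128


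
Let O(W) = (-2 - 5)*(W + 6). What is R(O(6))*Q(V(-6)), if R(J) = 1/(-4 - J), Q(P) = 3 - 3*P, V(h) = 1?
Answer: 0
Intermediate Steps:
O(W) = -42 - 7*W (O(W) = -7*(6 + W) = -42 - 7*W)
R(O(6))*Q(V(-6)) = (-1/(4 + (-42 - 7*6)))*(3 - 3*1) = (-1/(4 + (-42 - 42)))*(3 - 3) = -1/(4 - 84)*0 = -1/(-80)*0 = -1*(-1/80)*0 = (1/80)*0 = 0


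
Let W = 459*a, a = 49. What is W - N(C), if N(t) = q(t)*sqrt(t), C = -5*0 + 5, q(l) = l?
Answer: 22491 - 5*sqrt(5) ≈ 22480.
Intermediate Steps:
W = 22491 (W = 459*49 = 22491)
C = 5 (C = 0 + 5 = 5)
N(t) = t**(3/2) (N(t) = t*sqrt(t) = t**(3/2))
W - N(C) = 22491 - 5**(3/2) = 22491 - 5*sqrt(5)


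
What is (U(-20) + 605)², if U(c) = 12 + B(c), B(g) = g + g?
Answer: 332929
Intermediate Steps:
B(g) = 2*g
U(c) = 12 + 2*c
(U(-20) + 605)² = ((12 + 2*(-20)) + 605)² = ((12 - 40) + 605)² = (-28 + 605)² = 577² = 332929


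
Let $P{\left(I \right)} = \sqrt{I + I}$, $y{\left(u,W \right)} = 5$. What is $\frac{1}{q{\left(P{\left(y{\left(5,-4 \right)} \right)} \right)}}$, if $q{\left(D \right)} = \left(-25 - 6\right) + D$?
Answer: $- \frac{31}{951} - \frac{\sqrt{10}}{951} \approx -0.035922$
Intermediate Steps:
$P{\left(I \right)} = \sqrt{2} \sqrt{I}$ ($P{\left(I \right)} = \sqrt{2 I} = \sqrt{2} \sqrt{I}$)
$q{\left(D \right)} = -31 + D$
$\frac{1}{q{\left(P{\left(y{\left(5,-4 \right)} \right)} \right)}} = \frac{1}{-31 + \sqrt{2} \sqrt{5}} = \frac{1}{-31 + \sqrt{10}}$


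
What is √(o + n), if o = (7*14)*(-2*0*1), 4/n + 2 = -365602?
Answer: I*√91401/91401 ≈ 0.0033077*I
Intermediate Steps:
n = -1/91401 (n = 4/(-2 - 365602) = 4/(-365604) = 4*(-1/365604) = -1/91401 ≈ -1.0941e-5)
o = 0 (o = 98*(0*1) = 98*0 = 0)
√(o + n) = √(0 - 1/91401) = √(-1/91401) = I*√91401/91401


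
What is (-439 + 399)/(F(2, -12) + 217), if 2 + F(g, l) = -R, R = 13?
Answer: -20/101 ≈ -0.19802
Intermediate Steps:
F(g, l) = -15 (F(g, l) = -2 - 1*13 = -2 - 13 = -15)
(-439 + 399)/(F(2, -12) + 217) = (-439 + 399)/(-15 + 217) = -40/202 = -40*1/202 = -20/101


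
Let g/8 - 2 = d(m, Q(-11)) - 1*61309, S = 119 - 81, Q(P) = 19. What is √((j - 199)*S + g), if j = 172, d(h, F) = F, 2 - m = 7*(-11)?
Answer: I*√491330 ≈ 700.95*I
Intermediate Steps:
m = 79 (m = 2 - 7*(-11) = 2 - 1*(-77) = 2 + 77 = 79)
S = 38
g = -490304 (g = 16 + 8*(19 - 1*61309) = 16 + 8*(19 - 61309) = 16 + 8*(-61290) = 16 - 490320 = -490304)
√((j - 199)*S + g) = √((172 - 199)*38 - 490304) = √(-27*38 - 490304) = √(-1026 - 490304) = √(-491330) = I*√491330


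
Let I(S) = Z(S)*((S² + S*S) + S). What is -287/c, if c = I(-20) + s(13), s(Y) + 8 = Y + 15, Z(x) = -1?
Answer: 287/760 ≈ 0.37763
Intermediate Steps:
s(Y) = 7 + Y (s(Y) = -8 + (Y + 15) = -8 + (15 + Y) = 7 + Y)
I(S) = -S - 2*S² (I(S) = -((S² + S*S) + S) = -((S² + S²) + S) = -(2*S² + S) = -(S + 2*S²) = -S - 2*S²)
c = -760 (c = -1*(-20)*(1 + 2*(-20)) + (7 + 13) = -1*(-20)*(1 - 40) + 20 = -1*(-20)*(-39) + 20 = -780 + 20 = -760)
-287/c = -287/(-760) = -287*(-1/760) = 287/760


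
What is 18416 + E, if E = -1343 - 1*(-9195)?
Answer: 26268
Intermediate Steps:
E = 7852 (E = -1343 + 9195 = 7852)
18416 + E = 18416 + 7852 = 26268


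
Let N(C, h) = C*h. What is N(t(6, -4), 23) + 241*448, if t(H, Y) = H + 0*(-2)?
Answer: 108106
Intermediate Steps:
t(H, Y) = H (t(H, Y) = H + 0 = H)
N(t(6, -4), 23) + 241*448 = 6*23 + 241*448 = 138 + 107968 = 108106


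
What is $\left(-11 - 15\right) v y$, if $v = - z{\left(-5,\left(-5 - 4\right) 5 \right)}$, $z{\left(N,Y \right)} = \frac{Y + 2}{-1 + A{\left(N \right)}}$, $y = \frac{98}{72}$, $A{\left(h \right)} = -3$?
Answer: $\frac{27391}{72} \approx 380.43$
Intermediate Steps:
$y = \frac{49}{36}$ ($y = 98 \cdot \frac{1}{72} = \frac{49}{36} \approx 1.3611$)
$z{\left(N,Y \right)} = - \frac{1}{2} - \frac{Y}{4}$ ($z{\left(N,Y \right)} = \frac{Y + 2}{-1 - 3} = \frac{2 + Y}{-4} = \left(2 + Y\right) \left(- \frac{1}{4}\right) = - \frac{1}{2} - \frac{Y}{4}$)
$v = - \frac{43}{4}$ ($v = - (- \frac{1}{2} - \frac{\left(-5 - 4\right) 5}{4}) = - (- \frac{1}{2} - \frac{\left(-9\right) 5}{4}) = - (- \frac{1}{2} - - \frac{45}{4}) = - (- \frac{1}{2} + \frac{45}{4}) = \left(-1\right) \frac{43}{4} = - \frac{43}{4} \approx -10.75$)
$\left(-11 - 15\right) v y = \left(-11 - 15\right) \left(- \frac{43}{4}\right) \frac{49}{36} = \left(-26\right) \left(- \frac{43}{4}\right) \frac{49}{36} = \frac{559}{2} \cdot \frac{49}{36} = \frac{27391}{72}$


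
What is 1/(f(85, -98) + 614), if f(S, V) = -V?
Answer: 1/712 ≈ 0.0014045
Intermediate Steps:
1/(f(85, -98) + 614) = 1/(-1*(-98) + 614) = 1/(98 + 614) = 1/712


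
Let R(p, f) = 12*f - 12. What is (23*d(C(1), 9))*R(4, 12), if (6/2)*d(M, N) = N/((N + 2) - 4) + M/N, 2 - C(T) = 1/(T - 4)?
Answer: 295504/189 ≈ 1563.5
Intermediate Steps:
C(T) = 2 - 1/(-4 + T) (C(T) = 2 - 1/(T - 4) = 2 - 1/(-4 + T))
R(p, f) = -12 + 12*f
d(M, N) = M/(3*N) + N/(3*(-2 + N)) (d(M, N) = (N/((N + 2) - 4) + M/N)/3 = (N/((2 + N) - 4) + M/N)/3 = (N/(-2 + N) + M/N)/3 = (M/N + N/(-2 + N))/3 = M/(3*N) + N/(3*(-2 + N)))
(23*d(C(1), 9))*R(4, 12) = (23*((⅓)*(9² - 2*(-9 + 2*1)/(-4 + 1) + ((-9 + 2*1)/(-4 + 1))*9)/(9*(-2 + 9))))*(-12 + 12*12) = (23*((⅓)*(⅑)*(81 - 2*(-9 + 2)/(-3) + ((-9 + 2)/(-3))*9)/7))*(-12 + 144) = (23*((⅓)*(⅑)*(⅐)*(81 - (-2)*(-7)/3 - ⅓*(-7)*9)))*132 = (23*((⅓)*(⅑)*(⅐)*(81 - 2*7/3 + (7/3)*9)))*132 = (23*((⅓)*(⅑)*(⅐)*(81 - 14/3 + 21)))*132 = (23*((⅓)*(⅑)*(⅐)*(292/3)))*132 = (23*(292/567))*132 = (6716/567)*132 = 295504/189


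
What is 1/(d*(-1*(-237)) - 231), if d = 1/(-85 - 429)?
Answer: -514/118971 ≈ -0.0043204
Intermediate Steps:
d = -1/514 (d = 1/(-514) = -1/514 ≈ -0.0019455)
1/(d*(-1*(-237)) - 231) = 1/(-(-1)*(-237)/514 - 231) = 1/(-1/514*237 - 231) = 1/(-237/514 - 231) = 1/(-118971/514) = -514/118971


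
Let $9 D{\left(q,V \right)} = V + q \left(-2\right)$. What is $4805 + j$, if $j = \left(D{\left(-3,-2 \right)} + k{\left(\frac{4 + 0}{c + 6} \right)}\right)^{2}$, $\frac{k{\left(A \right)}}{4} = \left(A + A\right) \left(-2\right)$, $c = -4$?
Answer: $\frac{469861}{81} \approx 5800.8$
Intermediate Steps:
$D{\left(q,V \right)} = - \frac{2 q}{9} + \frac{V}{9}$ ($D{\left(q,V \right)} = \frac{V + q \left(-2\right)}{9} = \frac{V - 2 q}{9} = - \frac{2 q}{9} + \frac{V}{9}$)
$k{\left(A \right)} = - 16 A$ ($k{\left(A \right)} = 4 \left(A + A\right) \left(-2\right) = 4 \cdot 2 A \left(-2\right) = 4 \left(- 4 A\right) = - 16 A$)
$j = \frac{80656}{81}$ ($j = \left(\left(\left(- \frac{2}{9}\right) \left(-3\right) + \frac{1}{9} \left(-2\right)\right) - 16 \frac{4 + 0}{-4 + 6}\right)^{2} = \left(\left(\frac{2}{3} - \frac{2}{9}\right) - 16 \cdot \frac{4}{2}\right)^{2} = \left(\frac{4}{9} - 16 \cdot 4 \cdot \frac{1}{2}\right)^{2} = \left(\frac{4}{9} - 32\right)^{2} = \left(- \frac{284}{9}\right)^{2} = \frac{80656}{81} \approx 995.75$)
$4805 + j = 4805 + \frac{80656}{81} = \frac{469861}{81}$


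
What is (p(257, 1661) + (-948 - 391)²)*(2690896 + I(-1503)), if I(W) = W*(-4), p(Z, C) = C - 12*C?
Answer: 4786067782200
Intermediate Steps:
p(Z, C) = -11*C
I(W) = -4*W
(p(257, 1661) + (-948 - 391)²)*(2690896 + I(-1503)) = (-11*1661 + (-948 - 391)²)*(2690896 - 4*(-1503)) = (-18271 + (-1339)²)*(2690896 + 6012) = (-18271 + 1792921)*2696908 = 1774650*2696908 = 4786067782200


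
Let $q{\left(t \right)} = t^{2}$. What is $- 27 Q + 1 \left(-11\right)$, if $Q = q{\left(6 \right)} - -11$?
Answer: $-1280$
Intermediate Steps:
$Q = 47$ ($Q = 6^{2} - -11 = 36 + 11 = 47$)
$- 27 Q + 1 \left(-11\right) = \left(-27\right) 47 + 1 \left(-11\right) = -1269 - 11 = -1280$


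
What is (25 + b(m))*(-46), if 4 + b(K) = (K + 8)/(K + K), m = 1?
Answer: -1173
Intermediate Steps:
b(K) = -4 + (8 + K)/(2*K) (b(K) = -4 + (K + 8)/(K + K) = -4 + (8 + K)/((2*K)) = -4 + (8 + K)*(1/(2*K)) = -4 + (8 + K)/(2*K))
(25 + b(m))*(-46) = (25 + (-7/2 + 4/1))*(-46) = (25 + (-7/2 + 4*1))*(-46) = (25 + (-7/2 + 4))*(-46) = (25 + ½)*(-46) = (51/2)*(-46) = -1173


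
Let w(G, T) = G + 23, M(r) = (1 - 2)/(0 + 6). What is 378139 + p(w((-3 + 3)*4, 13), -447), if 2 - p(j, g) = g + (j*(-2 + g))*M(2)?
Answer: 2261201/6 ≈ 3.7687e+5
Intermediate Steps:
M(r) = -⅙ (M(r) = -1/6 = -1*⅙ = -⅙)
w(G, T) = 23 + G
p(j, g) = 2 - g + j*(-2 + g)/6 (p(j, g) = 2 - (g + (j*(-2 + g))*(-⅙)) = 2 - (g - j*(-2 + g)/6) = 2 + (-g + j*(-2 + g)/6) = 2 - g + j*(-2 + g)/6)
378139 + p(w((-3 + 3)*4, 13), -447) = 378139 + (2 - 1*(-447) - (23 + (-3 + 3)*4)/3 + (⅙)*(-447)*(23 + (-3 + 3)*4)) = 378139 + (2 + 447 - (23 + 0*4)/3 + (⅙)*(-447)*(23 + 0*4)) = 378139 + (2 + 447 - (23 + 0)/3 + (⅙)*(-447)*(23 + 0)) = 378139 + (2 + 447 - ⅓*23 + (⅙)*(-447)*23) = 378139 + (2 + 447 - 23/3 - 3427/2) = 378139 - 7633/6 = 2261201/6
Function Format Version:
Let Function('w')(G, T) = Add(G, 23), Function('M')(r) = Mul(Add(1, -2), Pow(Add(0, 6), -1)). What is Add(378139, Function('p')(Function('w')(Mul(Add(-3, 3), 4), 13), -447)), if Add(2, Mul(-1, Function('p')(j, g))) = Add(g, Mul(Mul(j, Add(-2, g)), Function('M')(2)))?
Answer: Rational(2261201, 6) ≈ 3.7687e+5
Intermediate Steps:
Function('M')(r) = Rational(-1, 6) (Function('M')(r) = Mul(-1, Pow(6, -1)) = Mul(-1, Rational(1, 6)) = Rational(-1, 6))
Function('w')(G, T) = Add(23, G)
Function('p')(j, g) = Add(2, Mul(-1, g), Mul(Rational(1, 6), j, Add(-2, g))) (Function('p')(j, g) = Add(2, Mul(-1, Add(g, Mul(Mul(j, Add(-2, g)), Rational(-1, 6))))) = Add(2, Mul(-1, Add(g, Mul(Rational(-1, 6), j, Add(-2, g))))) = Add(2, Add(Mul(-1, g), Mul(Rational(1, 6), j, Add(-2, g)))) = Add(2, Mul(-1, g), Mul(Rational(1, 6), j, Add(-2, g))))
Add(378139, Function('p')(Function('w')(Mul(Add(-3, 3), 4), 13), -447)) = Add(378139, Add(2, Mul(-1, -447), Mul(Rational(-1, 3), Add(23, Mul(Add(-3, 3), 4))), Mul(Rational(1, 6), -447, Add(23, Mul(Add(-3, 3), 4))))) = Add(378139, Add(2, 447, Mul(Rational(-1, 3), Add(23, Mul(0, 4))), Mul(Rational(1, 6), -447, Add(23, Mul(0, 4))))) = Add(378139, Add(2, 447, Mul(Rational(-1, 3), Add(23, 0)), Mul(Rational(1, 6), -447, Add(23, 0)))) = Add(378139, Add(2, 447, Mul(Rational(-1, 3), 23), Mul(Rational(1, 6), -447, 23))) = Add(378139, Add(2, 447, Rational(-23, 3), Rational(-3427, 2))) = Add(378139, Rational(-7633, 6)) = Rational(2261201, 6)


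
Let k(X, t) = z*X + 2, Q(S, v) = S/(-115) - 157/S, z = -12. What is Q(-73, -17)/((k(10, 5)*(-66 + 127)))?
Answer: -11692/30213605 ≈ -0.00038698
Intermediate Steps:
Q(S, v) = -157/S - S/115 (Q(S, v) = S*(-1/115) - 157/S = -S/115 - 157/S = -157/S - S/115)
k(X, t) = 2 - 12*X (k(X, t) = -12*X + 2 = 2 - 12*X)
Q(-73, -17)/((k(10, 5)*(-66 + 127))) = (-157/(-73) - 1/115*(-73))/(((2 - 12*10)*(-66 + 127))) = (-157*(-1/73) + 73/115)/(((2 - 120)*61)) = (157/73 + 73/115)/((-118*61)) = (23384/8395)/(-7198) = (23384/8395)*(-1/7198) = -11692/30213605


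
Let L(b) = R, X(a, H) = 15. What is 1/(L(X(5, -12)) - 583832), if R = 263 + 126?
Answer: -1/583443 ≈ -1.7140e-6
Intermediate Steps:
R = 389
L(b) = 389
1/(L(X(5, -12)) - 583832) = 1/(389 - 583832) = 1/(-583443) = -1/583443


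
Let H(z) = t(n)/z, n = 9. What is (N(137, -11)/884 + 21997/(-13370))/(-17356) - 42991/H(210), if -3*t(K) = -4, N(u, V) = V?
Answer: -694482686804283591/102565976240 ≈ -6.7711e+6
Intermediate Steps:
t(K) = 4/3 (t(K) = -⅓*(-4) = 4/3)
H(z) = 4/(3*z)
(N(137, -11)/884 + 21997/(-13370))/(-17356) - 42991/H(210) = (-11/884 + 21997/(-13370))/(-17356) - 42991/((4/3)/210) = (-11*1/884 + 21997*(-1/13370))*(-1/17356) - 42991/((4/3)*(1/210)) = (-11/884 - 21997/13370)*(-1/17356) - 42991/2/315 = -9796209/5909540*(-1/17356) - 42991*315/2 = 9796209/102565976240 - 13542165/2 = -694482686804283591/102565976240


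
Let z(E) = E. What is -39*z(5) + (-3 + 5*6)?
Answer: -168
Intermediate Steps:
-39*z(5) + (-3 + 5*6) = -39*5 + (-3 + 5*6) = -195 + (-3 + 30) = -195 + 27 = -168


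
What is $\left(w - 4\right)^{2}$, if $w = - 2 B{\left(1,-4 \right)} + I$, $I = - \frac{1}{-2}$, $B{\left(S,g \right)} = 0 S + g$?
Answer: $\frac{81}{4} \approx 20.25$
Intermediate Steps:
$B{\left(S,g \right)} = g$ ($B{\left(S,g \right)} = 0 + g = g$)
$I = \frac{1}{2}$ ($I = \left(-1\right) \left(- \frac{1}{2}\right) = \frac{1}{2} \approx 0.5$)
$w = \frac{17}{2}$ ($w = \left(-2\right) \left(-4\right) + \frac{1}{2} = 8 + \frac{1}{2} = \frac{17}{2} \approx 8.5$)
$\left(w - 4\right)^{2} = \left(\frac{17}{2} - 4\right)^{2} = \left(\frac{9}{2}\right)^{2} = \frac{81}{4}$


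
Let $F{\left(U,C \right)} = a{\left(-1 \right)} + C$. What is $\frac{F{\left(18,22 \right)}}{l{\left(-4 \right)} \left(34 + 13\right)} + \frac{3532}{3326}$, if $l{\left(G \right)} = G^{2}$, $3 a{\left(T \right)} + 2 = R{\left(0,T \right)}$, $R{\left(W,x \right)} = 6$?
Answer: $\frac{2050253}{1875864} \approx 1.093$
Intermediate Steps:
$a{\left(T \right)} = \frac{4}{3}$ ($a{\left(T \right)} = - \frac{2}{3} + \frac{1}{3} \cdot 6 = - \frac{2}{3} + 2 = \frac{4}{3}$)
$F{\left(U,C \right)} = \frac{4}{3} + C$
$\frac{F{\left(18,22 \right)}}{l{\left(-4 \right)} \left(34 + 13\right)} + \frac{3532}{3326} = \frac{\frac{4}{3} + 22}{\left(-4\right)^{2} \left(34 + 13\right)} + \frac{3532}{3326} = \frac{70}{3 \cdot 16 \cdot 47} + 3532 \cdot \frac{1}{3326} = \frac{70}{3 \cdot 752} + \frac{1766}{1663} = \frac{70}{3} \cdot \frac{1}{752} + \frac{1766}{1663} = \frac{35}{1128} + \frac{1766}{1663} = \frac{2050253}{1875864}$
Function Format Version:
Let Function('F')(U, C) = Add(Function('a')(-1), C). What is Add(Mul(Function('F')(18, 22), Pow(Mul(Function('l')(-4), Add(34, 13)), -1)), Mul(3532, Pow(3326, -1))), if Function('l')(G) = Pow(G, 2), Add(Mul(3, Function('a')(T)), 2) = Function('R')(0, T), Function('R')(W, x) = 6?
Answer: Rational(2050253, 1875864) ≈ 1.0930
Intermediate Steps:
Function('a')(T) = Rational(4, 3) (Function('a')(T) = Add(Rational(-2, 3), Mul(Rational(1, 3), 6)) = Add(Rational(-2, 3), 2) = Rational(4, 3))
Function('F')(U, C) = Add(Rational(4, 3), C)
Add(Mul(Function('F')(18, 22), Pow(Mul(Function('l')(-4), Add(34, 13)), -1)), Mul(3532, Pow(3326, -1))) = Add(Mul(Add(Rational(4, 3), 22), Pow(Mul(Pow(-4, 2), Add(34, 13)), -1)), Mul(3532, Pow(3326, -1))) = Add(Mul(Rational(70, 3), Pow(Mul(16, 47), -1)), Mul(3532, Rational(1, 3326))) = Add(Mul(Rational(70, 3), Pow(752, -1)), Rational(1766, 1663)) = Add(Mul(Rational(70, 3), Rational(1, 752)), Rational(1766, 1663)) = Add(Rational(35, 1128), Rational(1766, 1663)) = Rational(2050253, 1875864)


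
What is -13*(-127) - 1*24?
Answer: 1627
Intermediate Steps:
-13*(-127) - 1*24 = 1651 - 24 = 1627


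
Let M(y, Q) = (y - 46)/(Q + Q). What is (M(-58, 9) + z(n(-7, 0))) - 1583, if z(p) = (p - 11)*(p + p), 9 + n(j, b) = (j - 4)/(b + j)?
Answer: -579907/441 ≈ -1315.0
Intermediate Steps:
n(j, b) = -9 + (-4 + j)/(b + j) (n(j, b) = -9 + (j - 4)/(b + j) = -9 + (-4 + j)/(b + j))
z(p) = 2*p*(-11 + p) (z(p) = (-11 + p)*(2*p) = 2*p*(-11 + p))
M(y, Q) = (-46 + y)/(2*Q) (M(y, Q) = (-46 + y)/((2*Q)) = (-46 + y)*(1/(2*Q)) = (-46 + y)/(2*Q))
(M(-58, 9) + z(n(-7, 0))) - 1583 = ((1/2)*(-46 - 58)/9 + 2*((-4 - 9*0 - 8*(-7))/(0 - 7))*(-11 + (-4 - 9*0 - 8*(-7))/(0 - 7))) - 1583 = ((1/2)*(1/9)*(-104) + 2*((-4 + 0 + 56)/(-7))*(-11 + (-4 + 0 + 56)/(-7))) - 1583 = (-52/9 + 2*(-1/7*52)*(-11 - 1/7*52)) - 1583 = (-52/9 + 2*(-52/7)*(-11 - 52/7)) - 1583 = (-52/9 + 2*(-52/7)*(-129/7)) - 1583 = (-52/9 + 13416/49) - 1583 = 118196/441 - 1583 = -579907/441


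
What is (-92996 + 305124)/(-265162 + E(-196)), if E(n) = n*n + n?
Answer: -106064/113471 ≈ -0.93472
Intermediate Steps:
E(n) = n + n² (E(n) = n² + n = n + n²)
(-92996 + 305124)/(-265162 + E(-196)) = (-92996 + 305124)/(-265162 - 196*(1 - 196)) = 212128/(-265162 - 196*(-195)) = 212128/(-265162 + 38220) = 212128/(-226942) = 212128*(-1/226942) = -106064/113471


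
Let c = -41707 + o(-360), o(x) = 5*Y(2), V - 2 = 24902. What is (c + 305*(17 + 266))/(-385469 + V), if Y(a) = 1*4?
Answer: -44628/360565 ≈ -0.12377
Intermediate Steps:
Y(a) = 4
V = 24904 (V = 2 + 24902 = 24904)
o(x) = 20 (o(x) = 5*4 = 20)
c = -41687 (c = -41707 + 20 = -41687)
(c + 305*(17 + 266))/(-385469 + V) = (-41687 + 305*(17 + 266))/(-385469 + 24904) = (-41687 + 305*283)/(-360565) = (-41687 + 86315)*(-1/360565) = 44628*(-1/360565) = -44628/360565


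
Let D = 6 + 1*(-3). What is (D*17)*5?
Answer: 255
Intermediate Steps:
D = 3 (D = 6 - 3 = 3)
(D*17)*5 = (3*17)*5 = 51*5 = 255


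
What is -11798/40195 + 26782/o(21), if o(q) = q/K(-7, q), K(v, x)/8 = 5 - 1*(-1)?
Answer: 2460565322/40195 ≈ 61216.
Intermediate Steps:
K(v, x) = 48 (K(v, x) = 8*(5 - 1*(-1)) = 8*(5 + 1) = 8*6 = 48)
o(q) = q/48
-11798/40195 + 26782/o(21) = -11798/40195 + 26782/(((1/48)*21)) = -11798*1/40195 + 26782/(7/16) = -11798/40195 + 26782*(16/7) = -11798/40195 + 61216 = 2460565322/40195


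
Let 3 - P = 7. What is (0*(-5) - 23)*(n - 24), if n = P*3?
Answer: 828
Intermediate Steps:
P = -4 (P = 3 - 1*7 = 3 - 7 = -4)
n = -12 (n = -4*3 = -12)
(0*(-5) - 23)*(n - 24) = (0*(-5) - 23)*(-12 - 24) = (0 - 23)*(-36) = -23*(-36) = 828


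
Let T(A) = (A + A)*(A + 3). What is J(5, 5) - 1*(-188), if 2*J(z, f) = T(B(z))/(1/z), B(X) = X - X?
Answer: 188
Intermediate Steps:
B(X) = 0
T(A) = 2*A*(3 + A) (T(A) = (2*A)*(3 + A) = 2*A*(3 + A))
J(z, f) = 0 (J(z, f) = ((2*0*(3 + 0))/(1/z))/2 = ((2*0*3)*z)/2 = (0*z)/2 = (½)*0 = 0)
J(5, 5) - 1*(-188) = 0 - 1*(-188) = 0 + 188 = 188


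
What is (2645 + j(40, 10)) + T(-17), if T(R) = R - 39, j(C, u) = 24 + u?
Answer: 2623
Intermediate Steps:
T(R) = -39 + R
(2645 + j(40, 10)) + T(-17) = (2645 + (24 + 10)) + (-39 - 17) = (2645 + 34) - 56 = 2679 - 56 = 2623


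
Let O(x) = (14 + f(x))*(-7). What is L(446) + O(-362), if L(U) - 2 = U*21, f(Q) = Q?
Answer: 11804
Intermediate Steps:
L(U) = 2 + 21*U (L(U) = 2 + U*21 = 2 + 21*U)
O(x) = -98 - 7*x (O(x) = (14 + x)*(-7) = -98 - 7*x)
L(446) + O(-362) = (2 + 21*446) + (-98 - 7*(-362)) = (2 + 9366) + (-98 + 2534) = 9368 + 2436 = 11804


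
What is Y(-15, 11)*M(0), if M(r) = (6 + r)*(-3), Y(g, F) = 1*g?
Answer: 270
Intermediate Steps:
Y(g, F) = g
M(r) = -18 - 3*r
Y(-15, 11)*M(0) = -15*(-18 - 3*0) = -15*(-18 + 0) = -15*(-18) = 270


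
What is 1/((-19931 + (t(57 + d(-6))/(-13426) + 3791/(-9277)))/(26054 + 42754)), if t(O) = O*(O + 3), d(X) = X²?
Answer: -2142560740404/620649901471 ≈ -3.4521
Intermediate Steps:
t(O) = O*(3 + O)
1/((-19931 + (t(57 + d(-6))/(-13426) + 3791/(-9277)))/(26054 + 42754)) = 1/((-19931 + (((57 + (-6)²)*(3 + (57 + (-6)²)))/(-13426) + 3791/(-9277)))/(26054 + 42754)) = 1/((-19931 + (((57 + 36)*(3 + (57 + 36)))*(-1/13426) + 3791*(-1/9277)))/68808) = 1/((-19931 + ((93*(3 + 93))*(-1/13426) - 3791/9277))*(1/68808)) = 1/((-19931 + ((93*96)*(-1/13426) - 3791/9277))*(1/68808)) = 1/((-19931 + (8928*(-1/13426) - 3791/9277))*(1/68808)) = 1/((-19931 + (-4464/6713 - 3791/9277))*(1/68808)) = 1/((-19931 - 66861511/62276501)*(1/68808)) = 1/(-1241299802942/62276501*1/68808) = 1/(-620649901471/2142560740404) = -2142560740404/620649901471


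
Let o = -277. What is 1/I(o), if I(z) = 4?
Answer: ¼ ≈ 0.25000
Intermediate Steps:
1/I(o) = 1/4 = ¼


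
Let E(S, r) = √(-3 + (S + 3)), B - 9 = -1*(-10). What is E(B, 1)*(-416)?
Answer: -416*√19 ≈ -1813.3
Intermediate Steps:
B = 19 (B = 9 - 1*(-10) = 9 + 10 = 19)
E(S, r) = √S (E(S, r) = √(-3 + (3 + S)) = √S)
E(B, 1)*(-416) = √19*(-416) = -416*√19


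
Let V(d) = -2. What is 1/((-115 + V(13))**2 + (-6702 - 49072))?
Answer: -1/42085 ≈ -2.3761e-5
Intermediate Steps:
1/((-115 + V(13))**2 + (-6702 - 49072)) = 1/((-115 - 2)**2 + (-6702 - 49072)) = 1/((-117)**2 - 55774) = 1/(13689 - 55774) = 1/(-42085) = -1/42085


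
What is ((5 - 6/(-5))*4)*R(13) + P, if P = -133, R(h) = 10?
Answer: 115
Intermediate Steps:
((5 - 6/(-5))*4)*R(13) + P = ((5 - 6/(-5))*4)*10 - 133 = ((5 - 6*(-1/5))*4)*10 - 133 = ((5 + 6/5)*4)*10 - 133 = ((31/5)*4)*10 - 133 = (124/5)*10 - 133 = 248 - 133 = 115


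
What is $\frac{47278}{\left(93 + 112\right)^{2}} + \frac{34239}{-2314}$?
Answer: $- \frac{1329492683}{97245850} \approx -13.671$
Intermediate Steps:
$\frac{47278}{\left(93 + 112\right)^{2}} + \frac{34239}{-2314} = \frac{47278}{205^{2}} + 34239 \left(- \frac{1}{2314}\right) = \frac{47278}{42025} - \frac{34239}{2314} = - \frac{1329492683}{97245850}$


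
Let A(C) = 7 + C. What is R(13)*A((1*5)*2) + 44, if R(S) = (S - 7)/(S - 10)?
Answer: 78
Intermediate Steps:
R(S) = (-7 + S)/(-10 + S)
R(13)*A((1*5)*2) + 44 = ((-7 + 13)/(-10 + 13))*(7 + (1*5)*2) + 44 = (6/3)*(7 + 5*2) + 44 = ((1/3)*6)*(7 + 10) + 44 = 2*17 + 44 = 34 + 44 = 78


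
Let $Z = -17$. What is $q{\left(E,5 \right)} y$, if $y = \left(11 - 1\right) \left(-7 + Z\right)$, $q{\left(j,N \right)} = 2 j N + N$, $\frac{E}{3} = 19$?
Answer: $-138000$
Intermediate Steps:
$E = 57$ ($E = 3 \cdot 19 = 57$)
$q{\left(j,N \right)} = N + 2 N j$ ($q{\left(j,N \right)} = 2 N j + N = N + 2 N j$)
$y = -240$ ($y = \left(11 - 1\right) \left(-7 - 17\right) = 10 \left(-24\right) = -240$)
$q{\left(E,5 \right)} y = 5 \left(1 + 2 \cdot 57\right) \left(-240\right) = 5 \left(1 + 114\right) \left(-240\right) = 5 \cdot 115 \left(-240\right) = 575 \left(-240\right) = -138000$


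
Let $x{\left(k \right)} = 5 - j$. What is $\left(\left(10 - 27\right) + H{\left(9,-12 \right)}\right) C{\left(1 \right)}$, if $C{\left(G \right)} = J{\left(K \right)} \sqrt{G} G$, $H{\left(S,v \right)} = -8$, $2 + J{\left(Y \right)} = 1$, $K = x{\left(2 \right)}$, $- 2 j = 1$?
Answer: $25$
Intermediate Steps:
$j = - \frac{1}{2}$ ($j = \left(- \frac{1}{2}\right) 1 = - \frac{1}{2} \approx -0.5$)
$x{\left(k \right)} = \frac{11}{2}$ ($x{\left(k \right)} = 5 - - \frac{1}{2} = 5 + \frac{1}{2} = \frac{11}{2}$)
$K = \frac{11}{2} \approx 5.5$
$J{\left(Y \right)} = -1$ ($J{\left(Y \right)} = -2 + 1 = -1$)
$C{\left(G \right)} = - G^{\frac{3}{2}}$ ($C{\left(G \right)} = - \sqrt{G} G = - G^{\frac{3}{2}}$)
$\left(\left(10 - 27\right) + H{\left(9,-12 \right)}\right) C{\left(1 \right)} = \left(\left(10 - 27\right) - 8\right) \left(- 1^{\frac{3}{2}}\right) = \left(\left(10 - 27\right) - 8\right) \left(\left(-1\right) 1\right) = \left(-17 - 8\right) \left(-1\right) = \left(-25\right) \left(-1\right) = 25$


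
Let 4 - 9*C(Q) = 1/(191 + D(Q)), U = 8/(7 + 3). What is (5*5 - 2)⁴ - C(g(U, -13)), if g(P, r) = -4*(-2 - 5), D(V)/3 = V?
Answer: 692605376/2475 ≈ 2.7984e+5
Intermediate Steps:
D(V) = 3*V
U = ⅘ (U = 8/10 = 8*(⅒) = ⅘ ≈ 0.80000)
g(P, r) = 28 (g(P, r) = -4*(-7) = 28)
C(Q) = 4/9 - 1/(9*(191 + 3*Q))
(5*5 - 2)⁴ - C(g(U, -13)) = (5*5 - 2)⁴ - (763 + 12*28)/(9*(191 + 3*28)) = (25 - 2)⁴ - (763 + 336)/(9*(191 + 84)) = 23⁴ - 1099/(9*275) = 279841 - 1099/(9*275) = 279841 - 1*1099/2475 = 279841 - 1099/2475 = 692605376/2475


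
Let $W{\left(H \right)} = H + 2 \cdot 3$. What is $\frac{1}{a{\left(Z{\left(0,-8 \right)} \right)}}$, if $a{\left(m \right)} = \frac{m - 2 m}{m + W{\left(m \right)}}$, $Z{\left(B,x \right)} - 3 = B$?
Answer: $-4$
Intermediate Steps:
$Z{\left(B,x \right)} = 3 + B$
$W{\left(H \right)} = 6 + H$ ($W{\left(H \right)} = H + 6 = 6 + H$)
$a{\left(m \right)} = - \frac{m}{6 + 2 m}$ ($a{\left(m \right)} = \frac{m - 2 m}{m + \left(6 + m\right)} = \frac{\left(-1\right) m}{6 + 2 m} = - \frac{m}{6 + 2 m}$)
$\frac{1}{a{\left(Z{\left(0,-8 \right)} \right)}} = \frac{1}{\left(-1\right) \left(3 + 0\right) \frac{1}{6 + 2 \left(3 + 0\right)}} = \frac{1}{\left(-1\right) 3 \frac{1}{6 + 2 \cdot 3}} = \frac{1}{\left(-1\right) 3 \frac{1}{6 + 6}} = \frac{1}{\left(-1\right) 3 \cdot \frac{1}{12}} = \frac{1}{- \frac{1}{4}} = -4$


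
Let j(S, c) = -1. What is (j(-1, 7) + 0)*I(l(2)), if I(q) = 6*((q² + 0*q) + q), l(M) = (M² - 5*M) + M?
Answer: -72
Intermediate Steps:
l(M) = M² - 4*M
I(q) = 6*q + 6*q² (I(q) = 6*((q² + 0) + q) = 6*(q² + q) = 6*(q + q²) = 6*q + 6*q²)
(j(-1, 7) + 0)*I(l(2)) = (-1 + 0)*(6*(2*(-4 + 2))*(1 + 2*(-4 + 2))) = -6*2*(-2)*(1 + 2*(-2)) = -6*(-4)*(1 - 4) = -6*(-4)*(-3) = -1*72 = -72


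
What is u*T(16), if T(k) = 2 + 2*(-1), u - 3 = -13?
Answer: 0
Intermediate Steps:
u = -10 (u = 3 - 13 = -10)
T(k) = 0 (T(k) = 2 - 2 = 0)
u*T(16) = -10*0 = 0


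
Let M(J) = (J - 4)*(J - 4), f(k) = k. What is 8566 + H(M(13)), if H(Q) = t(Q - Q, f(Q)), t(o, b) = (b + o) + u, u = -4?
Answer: 8643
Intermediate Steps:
M(J) = (-4 + J)² (M(J) = (-4 + J)*(-4 + J) = (-4 + J)²)
t(o, b) = -4 + b + o (t(o, b) = (b + o) - 4 = -4 + b + o)
H(Q) = -4 + Q (H(Q) = -4 + Q + (Q - Q) = -4 + Q + 0 = -4 + Q)
8566 + H(M(13)) = 8566 + (-4 + (-4 + 13)²) = 8566 + (-4 + 9²) = 8566 + (-4 + 81) = 8566 + 77 = 8643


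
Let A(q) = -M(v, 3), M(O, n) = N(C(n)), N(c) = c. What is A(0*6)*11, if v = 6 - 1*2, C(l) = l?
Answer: -33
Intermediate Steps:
v = 4 (v = 6 - 2 = 4)
M(O, n) = n
A(q) = -3 (A(q) = -1*3 = -3)
A(0*6)*11 = -3*11 = -33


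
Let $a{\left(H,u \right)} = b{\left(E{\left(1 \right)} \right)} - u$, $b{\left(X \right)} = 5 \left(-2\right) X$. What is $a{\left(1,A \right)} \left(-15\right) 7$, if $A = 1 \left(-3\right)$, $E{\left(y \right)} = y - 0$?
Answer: $735$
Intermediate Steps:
$E{\left(y \right)} = y$ ($E{\left(y \right)} = y + 0 = y$)
$b{\left(X \right)} = - 10 X$
$A = -3$
$a{\left(H,u \right)} = -10 - u$ ($a{\left(H,u \right)} = \left(-10\right) 1 - u = -10 - u$)
$a{\left(1,A \right)} \left(-15\right) 7 = \left(-10 - -3\right) \left(-15\right) 7 = \left(-10 + 3\right) \left(-15\right) 7 = \left(-7\right) \left(-15\right) 7 = 105 \cdot 7 = 735$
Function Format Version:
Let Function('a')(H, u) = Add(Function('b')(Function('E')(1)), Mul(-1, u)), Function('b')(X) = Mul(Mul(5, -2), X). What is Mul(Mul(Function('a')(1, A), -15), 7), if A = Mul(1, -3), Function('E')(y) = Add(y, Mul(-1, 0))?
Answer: 735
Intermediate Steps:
Function('E')(y) = y (Function('E')(y) = Add(y, 0) = y)
Function('b')(X) = Mul(-10, X)
A = -3
Function('a')(H, u) = Add(-10, Mul(-1, u)) (Function('a')(H, u) = Add(Mul(-10, 1), Mul(-1, u)) = Add(-10, Mul(-1, u)))
Mul(Mul(Function('a')(1, A), -15), 7) = Mul(Mul(Add(-10, Mul(-1, -3)), -15), 7) = Mul(Mul(Add(-10, 3), -15), 7) = Mul(Mul(-7, -15), 7) = Mul(105, 7) = 735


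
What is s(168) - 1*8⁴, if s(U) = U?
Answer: -3928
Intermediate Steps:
s(168) - 1*8⁴ = 168 - 1*8⁴ = 168 - 1*4096 = 168 - 4096 = -3928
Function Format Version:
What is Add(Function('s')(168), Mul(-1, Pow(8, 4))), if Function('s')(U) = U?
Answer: -3928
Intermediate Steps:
Add(Function('s')(168), Mul(-1, Pow(8, 4))) = Add(168, Mul(-1, Pow(8, 4))) = Add(168, Mul(-1, 4096)) = Add(168, -4096) = -3928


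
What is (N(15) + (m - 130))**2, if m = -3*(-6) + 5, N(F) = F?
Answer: 8464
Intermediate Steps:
m = 23 (m = 18 + 5 = 23)
(N(15) + (m - 130))**2 = (15 + (23 - 130))**2 = (15 - 107)**2 = (-92)**2 = 8464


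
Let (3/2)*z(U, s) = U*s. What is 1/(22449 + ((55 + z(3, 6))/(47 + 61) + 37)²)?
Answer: 11664/278353105 ≈ 4.1904e-5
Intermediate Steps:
z(U, s) = 2*U*s/3 (z(U, s) = 2*(U*s)/3 = 2*U*s/3)
1/(22449 + ((55 + z(3, 6))/(47 + 61) + 37)²) = 1/(22449 + ((55 + (⅔)*3*6)/(47 + 61) + 37)²) = 1/(22449 + ((55 + 12)/108 + 37)²) = 1/(22449 + (67*(1/108) + 37)²) = 1/(22449 + (67/108 + 37)²) = 1/(22449 + (4063/108)²) = 1/(22449 + 16507969/11664) = 1/(278353105/11664) = 11664/278353105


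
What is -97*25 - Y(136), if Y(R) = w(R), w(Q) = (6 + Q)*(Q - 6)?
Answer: -20885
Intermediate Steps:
w(Q) = (-6 + Q)*(6 + Q) (w(Q) = (6 + Q)*(-6 + Q) = (-6 + Q)*(6 + Q))
Y(R) = -36 + R²
-97*25 - Y(136) = -97*25 - (-36 + 136²) = -2425 - (-36 + 18496) = -2425 - 1*18460 = -2425 - 18460 = -20885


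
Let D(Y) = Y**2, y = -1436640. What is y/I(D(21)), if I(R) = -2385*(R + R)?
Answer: 47888/70119 ≈ 0.68295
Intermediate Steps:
I(R) = -4770*R
y/I(D(21)) = -1436640/((-4770*21**2)) = -1436640/((-4770*441)) = -1436640/(-2103570) = -1436640*(-1/2103570) = 47888/70119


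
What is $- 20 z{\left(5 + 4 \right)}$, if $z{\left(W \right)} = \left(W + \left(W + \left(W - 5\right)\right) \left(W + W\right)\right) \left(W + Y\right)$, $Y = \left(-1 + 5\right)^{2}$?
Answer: $-121500$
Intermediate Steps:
$Y = 16$ ($Y = 4^{2} = 16$)
$z{\left(W \right)} = \left(16 + W\right) \left(W + 2 W \left(-5 + 2 W\right)\right)$ ($z{\left(W \right)} = \left(W + \left(W + \left(W - 5\right)\right) \left(W + W\right)\right) \left(W + 16\right) = \left(W + \left(W + \left(-5 + W\right)\right) 2 W\right) \left(16 + W\right) = \left(W + \left(-5 + 2 W\right) 2 W\right) \left(16 + W\right) = \left(W + 2 W \left(-5 + 2 W\right)\right) \left(16 + W\right) = \left(16 + W\right) \left(W + 2 W \left(-5 + 2 W\right)\right)$)
$- 20 z{\left(5 + 4 \right)} = - 20 \left(5 + 4\right) \left(-144 + 4 \left(5 + 4\right)^{2} + 55 \left(5 + 4\right)\right) = - 20 \cdot 9 \left(-144 + 4 \cdot 9^{2} + 55 \cdot 9\right) = - 20 \cdot 9 \left(-144 + 4 \cdot 81 + 495\right) = - 20 \cdot 9 \left(-144 + 324 + 495\right) = - 20 \cdot 9 \cdot 675 = \left(-20\right) 6075 = -121500$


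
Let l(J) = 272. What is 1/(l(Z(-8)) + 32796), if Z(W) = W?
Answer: 1/33068 ≈ 3.0241e-5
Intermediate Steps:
1/(l(Z(-8)) + 32796) = 1/(272 + 32796) = 1/33068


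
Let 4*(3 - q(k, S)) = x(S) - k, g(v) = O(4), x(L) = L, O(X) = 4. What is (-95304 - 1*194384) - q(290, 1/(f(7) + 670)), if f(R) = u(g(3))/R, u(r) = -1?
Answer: -5434804199/18756 ≈ -2.8976e+5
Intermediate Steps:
g(v) = 4
f(R) = -1/R
q(k, S) = 3 - S/4 + k/4 (q(k, S) = 3 - (S - k)/4 = 3 + (-S/4 + k/4) = 3 - S/4 + k/4)
(-95304 - 1*194384) - q(290, 1/(f(7) + 670)) = (-95304 - 1*194384) - (3 - 1/(4*(-1/7 + 670)) + (¼)*290) = (-95304 - 194384) - (3 - 1/(4*(-1*⅐ + 670)) + 145/2) = -289688 - (3 - 1/(4*(-⅐ + 670)) + 145/2) = -289688 - (3 - 1/(4*4689/7) + 145/2) = -289688 - (3 - ¼*7/4689 + 145/2) = -289688 - (3 - 7/18756 + 145/2) = -289688 - 1*1416071/18756 = -289688 - 1416071/18756 = -5434804199/18756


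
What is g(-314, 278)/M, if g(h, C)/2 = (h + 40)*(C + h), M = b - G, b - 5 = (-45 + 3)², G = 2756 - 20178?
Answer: 6576/6397 ≈ 1.0280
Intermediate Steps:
G = -17422
b = 1769 (b = 5 + (-45 + 3)² = 5 + (-42)² = 5 + 1764 = 1769)
M = 19191 (M = 1769 - 1*(-17422) = 1769 + 17422 = 19191)
g(h, C) = 2*(40 + h)*(C + h) (g(h, C) = 2*((h + 40)*(C + h)) = 2*((40 + h)*(C + h)) = 2*(40 + h)*(C + h))
g(-314, 278)/M = (2*(-314)² + 80*278 + 80*(-314) + 2*278*(-314))/19191 = (2*98596 + 22240 - 25120 - 174584)*(1/19191) = (197192 + 22240 - 25120 - 174584)*(1/19191) = 19728*(1/19191) = 6576/6397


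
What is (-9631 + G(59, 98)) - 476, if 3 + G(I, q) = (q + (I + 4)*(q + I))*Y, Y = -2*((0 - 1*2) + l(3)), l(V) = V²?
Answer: -149956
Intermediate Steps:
Y = -14 (Y = -2*((0 - 1*2) + 3²) = -2*((0 - 2) + 9) = -2*(-2 + 9) = -2*7 = -14)
G(I, q) = -3 - 14*q - 14*(4 + I)*(I + q) (G(I, q) = -3 + (q + (I + 4)*(q + I))*(-14) = -3 + (q + (4 + I)*(I + q))*(-14) = -3 + (-14*q - 14*(4 + I)*(I + q)) = -3 - 14*q - 14*(4 + I)*(I + q))
(-9631 + G(59, 98)) - 476 = (-9631 + (-3 - 70*98 - 56*59 - 14*59² - 14*59*98)) - 476 = (-9631 + (-3 - 6860 - 3304 - 14*3481 - 80948)) - 476 = (-9631 + (-3 - 6860 - 3304 - 48734 - 80948)) - 476 = (-9631 - 139849) - 476 = -149480 - 476 = -149956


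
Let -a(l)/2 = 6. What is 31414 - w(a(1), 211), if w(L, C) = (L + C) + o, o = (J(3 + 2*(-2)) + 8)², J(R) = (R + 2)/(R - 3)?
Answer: 498479/16 ≈ 31155.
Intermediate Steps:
a(l) = -12 (a(l) = -2*6 = -12)
J(R) = (2 + R)/(-3 + R)
o = 961/16 (o = ((2 + (3 + 2*(-2)))/(-3 + (3 + 2*(-2))) + 8)² = ((2 + (3 - 4))/(-3 + (3 - 4)) + 8)² = ((2 - 1)/(-3 - 1) + 8)² = (1/(-4) + 8)² = (-¼*1 + 8)² = (-¼ + 8)² = (31/4)² = 961/16 ≈ 60.063)
w(L, C) = 961/16 + C + L (w(L, C) = (L + C) + 961/16 = (C + L) + 961/16 = 961/16 + C + L)
31414 - w(a(1), 211) = 31414 - (961/16 + 211 - 12) = 31414 - 1*4145/16 = 31414 - 4145/16 = 498479/16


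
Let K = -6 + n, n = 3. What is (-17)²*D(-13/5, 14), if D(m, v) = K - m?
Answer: -578/5 ≈ -115.60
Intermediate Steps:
K = -3 (K = -6 + 3 = -3)
D(m, v) = -3 - m
(-17)²*D(-13/5, 14) = (-17)²*(-3 - (-13)/5) = 289*(-3 - (-13)/5) = 289*(-3 - 1*(-13/5)) = 289*(-3 + 13/5) = 289*(-⅖) = -578/5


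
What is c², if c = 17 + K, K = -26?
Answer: 81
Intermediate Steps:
c = -9 (c = 17 - 26 = -9)
c² = (-9)² = 81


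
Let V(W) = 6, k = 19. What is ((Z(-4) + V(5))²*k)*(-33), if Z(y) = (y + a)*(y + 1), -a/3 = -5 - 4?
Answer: -2488563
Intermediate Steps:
a = 27 (a = -3*(-5 - 4) = -3*(-9) = 27)
Z(y) = (1 + y)*(27 + y) (Z(y) = (y + 27)*(y + 1) = (27 + y)*(1 + y) = (1 + y)*(27 + y))
((Z(-4) + V(5))²*k)*(-33) = (((27 + (-4)² + 28*(-4)) + 6)²*19)*(-33) = (((27 + 16 - 112) + 6)²*19)*(-33) = ((-69 + 6)²*19)*(-33) = ((-63)²*19)*(-33) = (3969*19)*(-33) = 75411*(-33) = -2488563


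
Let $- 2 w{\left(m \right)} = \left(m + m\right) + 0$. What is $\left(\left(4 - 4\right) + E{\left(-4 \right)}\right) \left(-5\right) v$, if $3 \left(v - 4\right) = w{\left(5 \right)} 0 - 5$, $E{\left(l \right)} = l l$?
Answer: $- \frac{560}{3} \approx -186.67$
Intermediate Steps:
$w{\left(m \right)} = - m$ ($w{\left(m \right)} = - \frac{\left(m + m\right) + 0}{2} = - \frac{2 m + 0}{2} = - \frac{2 m}{2} = - m$)
$E{\left(l \right)} = l^{2}$
$v = \frac{7}{3}$ ($v = 4 + \frac{\left(-1\right) 5 \cdot 0 - 5}{3} = 4 + \frac{\left(-5\right) 0 - 5}{3} = 4 + \frac{0 - 5}{3} = 4 + \frac{1}{3} \left(-5\right) = 4 - \frac{5}{3} = \frac{7}{3} \approx 2.3333$)
$\left(\left(4 - 4\right) + E{\left(-4 \right)}\right) \left(-5\right) v = \left(\left(4 - 4\right) + \left(-4\right)^{2}\right) \left(-5\right) \frac{7}{3} = \left(0 + 16\right) \left(-5\right) \frac{7}{3} = 16 \left(-5\right) \frac{7}{3} = \left(-80\right) \frac{7}{3} = - \frac{560}{3}$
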